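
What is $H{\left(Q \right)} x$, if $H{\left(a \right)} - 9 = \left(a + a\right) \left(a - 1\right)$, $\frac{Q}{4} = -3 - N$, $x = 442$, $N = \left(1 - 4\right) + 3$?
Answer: $141882$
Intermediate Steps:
$N = 0$ ($N = -3 + 3 = 0$)
$Q = -12$ ($Q = 4 \left(-3 - 0\right) = 4 \left(-3 + 0\right) = 4 \left(-3\right) = -12$)
$H{\left(a \right)} = 9 + 2 a \left(-1 + a\right)$ ($H{\left(a \right)} = 9 + \left(a + a\right) \left(a - 1\right) = 9 + 2 a \left(-1 + a\right)$)
$H{\left(Q \right)} x = \left(9 - -24 + 2 \left(-12\right)^{2}\right) 442 = \left(9 + 24 + 2 \cdot 144\right) 442 = \left(9 + 24 + 288\right) 442 = 321 \cdot 442 = 141882$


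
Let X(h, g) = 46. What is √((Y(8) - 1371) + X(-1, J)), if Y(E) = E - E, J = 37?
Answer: 5*I*√53 ≈ 36.401*I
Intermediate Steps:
Y(E) = 0
√((Y(8) - 1371) + X(-1, J)) = √((0 - 1371) + 46) = √(-1371 + 46) = √(-1325) = 5*I*√53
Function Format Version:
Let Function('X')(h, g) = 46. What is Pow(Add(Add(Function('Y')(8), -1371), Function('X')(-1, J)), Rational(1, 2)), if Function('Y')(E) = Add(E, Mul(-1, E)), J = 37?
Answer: Mul(5, I, Pow(53, Rational(1, 2))) ≈ Mul(36.401, I)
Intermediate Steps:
Function('Y')(E) = 0
Pow(Add(Add(Function('Y')(8), -1371), Function('X')(-1, J)), Rational(1, 2)) = Pow(Add(Add(0, -1371), 46), Rational(1, 2)) = Pow(Add(-1371, 46), Rational(1, 2)) = Pow(-1325, Rational(1, 2)) = Mul(5, I, Pow(53, Rational(1, 2)))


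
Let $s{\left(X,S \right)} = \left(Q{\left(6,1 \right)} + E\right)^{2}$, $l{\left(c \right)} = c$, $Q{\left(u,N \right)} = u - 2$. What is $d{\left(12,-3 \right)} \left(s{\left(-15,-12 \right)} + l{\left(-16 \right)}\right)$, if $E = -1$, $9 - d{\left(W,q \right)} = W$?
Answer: $21$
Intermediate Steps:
$d{\left(W,q \right)} = 9 - W$
$Q{\left(u,N \right)} = -2 + u$ ($Q{\left(u,N \right)} = u - 2 = -2 + u$)
$s{\left(X,S \right)} = 9$ ($s{\left(X,S \right)} = \left(\left(-2 + 6\right) - 1\right)^{2} = \left(4 - 1\right)^{2} = 3^{2} = 9$)
$d{\left(12,-3 \right)} \left(s{\left(-15,-12 \right)} + l{\left(-16 \right)}\right) = \left(9 - 12\right) \left(9 - 16\right) = \left(9 - 12\right) \left(-7\right) = \left(-3\right) \left(-7\right) = 21$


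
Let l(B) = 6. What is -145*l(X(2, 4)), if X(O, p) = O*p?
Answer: -870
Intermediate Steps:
-145*l(X(2, 4)) = -145*6 = -870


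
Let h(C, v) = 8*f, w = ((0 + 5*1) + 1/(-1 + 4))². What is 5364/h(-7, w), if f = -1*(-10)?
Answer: 1341/20 ≈ 67.050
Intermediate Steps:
f = 10
w = 256/9 (w = ((0 + 5) + 1/3)² = (5 + ⅓)² = (16/3)² = 256/9 ≈ 28.444)
h(C, v) = 80 (h(C, v) = 8*10 = 80)
5364/h(-7, w) = 5364/80 = 5364*(1/80) = 1341/20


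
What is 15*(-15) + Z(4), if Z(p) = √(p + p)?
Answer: -225 + 2*√2 ≈ -222.17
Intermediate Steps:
Z(p) = √2*√p (Z(p) = √(2*p) = √2*√p)
15*(-15) + Z(4) = 15*(-15) + √2*√4 = -225 + √2*2 = -225 + 2*√2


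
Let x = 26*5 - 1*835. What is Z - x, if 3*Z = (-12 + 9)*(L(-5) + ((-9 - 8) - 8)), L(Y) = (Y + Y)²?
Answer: 630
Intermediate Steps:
L(Y) = 4*Y² (L(Y) = (2*Y)² = 4*Y²)
Z = -75 (Z = ((-12 + 9)*(4*(-5)² + ((-9 - 8) - 8)))/3 = (-3*(4*25 + (-17 - 8)))/3 = (-3*(100 - 25))/3 = (-3*75)/3 = (⅓)*(-225) = -75)
x = -705 (x = 130 - 835 = -705)
Z - x = -75 - 1*(-705) = -75 + 705 = 630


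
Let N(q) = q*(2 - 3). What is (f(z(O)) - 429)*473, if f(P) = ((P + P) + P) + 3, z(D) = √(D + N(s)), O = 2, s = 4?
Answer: -201498 + 1419*I*√2 ≈ -2.015e+5 + 2006.8*I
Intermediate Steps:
N(q) = -q (N(q) = q*(-1) = -q)
z(D) = √(-4 + D) (z(D) = √(D - 1*4) = √(D - 4) = √(-4 + D))
f(P) = 3 + 3*P (f(P) = (2*P + P) + 3 = 3*P + 3 = 3 + 3*P)
(f(z(O)) - 429)*473 = ((3 + 3*√(-4 + 2)) - 429)*473 = ((3 + 3*√(-2)) - 429)*473 = ((3 + 3*(I*√2)) - 429)*473 = ((3 + 3*I*√2) - 429)*473 = (-426 + 3*I*√2)*473 = -201498 + 1419*I*√2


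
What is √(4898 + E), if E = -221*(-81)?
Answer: √22799 ≈ 150.99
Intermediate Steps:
E = 17901
√(4898 + E) = √(4898 + 17901) = √22799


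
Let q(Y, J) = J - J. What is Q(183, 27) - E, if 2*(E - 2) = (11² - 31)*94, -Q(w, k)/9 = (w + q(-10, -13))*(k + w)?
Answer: -350102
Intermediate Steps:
q(Y, J) = 0
Q(w, k) = -9*w*(k + w) (Q(w, k) = -9*(w + 0)*(k + w) = -9*w*(k + w))
E = 4232 (E = 2 + ((11² - 31)*94)/2 = 2 + ((121 - 31)*94)/2 = 2 + (90*94)/2 = 2 + (½)*8460 = 2 + 4230 = 4232)
Q(183, 27) - E = 9*183*(-1*27 - 1*183) - 1*4232 = 9*183*(-27 - 183) - 4232 = 9*183*(-210) - 4232 = -345870 - 4232 = -350102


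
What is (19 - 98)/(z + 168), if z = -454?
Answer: 79/286 ≈ 0.27622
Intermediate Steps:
(19 - 98)/(z + 168) = (19 - 98)/(-454 + 168) = -79/(-286) = -79*(-1/286) = 79/286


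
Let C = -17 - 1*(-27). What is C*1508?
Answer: 15080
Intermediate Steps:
C = 10 (C = -17 + 27 = 10)
C*1508 = 10*1508 = 15080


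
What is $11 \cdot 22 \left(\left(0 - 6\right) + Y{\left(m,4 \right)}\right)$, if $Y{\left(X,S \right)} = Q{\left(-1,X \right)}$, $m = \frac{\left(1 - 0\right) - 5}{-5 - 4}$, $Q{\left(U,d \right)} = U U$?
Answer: $-1210$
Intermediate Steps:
$Q{\left(U,d \right)} = U^{2}$
$m = \frac{4}{9}$ ($m = \frac{\left(1 + 0\right) - 5}{-9} = \left(1 - 5\right) \left(- \frac{1}{9}\right) = \left(-4\right) \left(- \frac{1}{9}\right) = \frac{4}{9} \approx 0.44444$)
$Y{\left(X,S \right)} = 1$ ($Y{\left(X,S \right)} = \left(-1\right)^{2} = 1$)
$11 \cdot 22 \left(\left(0 - 6\right) + Y{\left(m,4 \right)}\right) = 11 \cdot 22 \left(\left(0 - 6\right) + 1\right) = 242 \left(-6 + 1\right) = 242 \left(-5\right) = -1210$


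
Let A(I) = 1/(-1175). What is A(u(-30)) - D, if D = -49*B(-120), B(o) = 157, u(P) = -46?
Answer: 9039274/1175 ≈ 7693.0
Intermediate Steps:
D = -7693 (D = -49*157 = -7693)
A(I) = -1/1175
A(u(-30)) - D = -1/1175 - 1*(-7693) = -1/1175 + 7693 = 9039274/1175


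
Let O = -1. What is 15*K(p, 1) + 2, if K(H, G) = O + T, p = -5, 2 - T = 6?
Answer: -73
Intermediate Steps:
T = -4 (T = 2 - 1*6 = 2 - 6 = -4)
K(H, G) = -5 (K(H, G) = -1 - 4 = -5)
15*K(p, 1) + 2 = 15*(-5) + 2 = -75 + 2 = -73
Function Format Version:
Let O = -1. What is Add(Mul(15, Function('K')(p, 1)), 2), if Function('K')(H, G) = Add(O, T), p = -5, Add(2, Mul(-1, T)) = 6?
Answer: -73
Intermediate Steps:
T = -4 (T = Add(2, Mul(-1, 6)) = Add(2, -6) = -4)
Function('K')(H, G) = -5 (Function('K')(H, G) = Add(-1, -4) = -5)
Add(Mul(15, Function('K')(p, 1)), 2) = Add(Mul(15, -5), 2) = Add(-75, 2) = -73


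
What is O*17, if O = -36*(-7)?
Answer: 4284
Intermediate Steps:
O = 252
O*17 = 252*17 = 4284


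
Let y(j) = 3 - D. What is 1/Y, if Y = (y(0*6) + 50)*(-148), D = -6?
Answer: -1/8732 ≈ -0.00011452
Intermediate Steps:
y(j) = 9 (y(j) = 3 - 1*(-6) = 3 + 6 = 9)
Y = -8732 (Y = (9 + 50)*(-148) = 59*(-148) = -8732)
1/Y = 1/(-8732) = -1/8732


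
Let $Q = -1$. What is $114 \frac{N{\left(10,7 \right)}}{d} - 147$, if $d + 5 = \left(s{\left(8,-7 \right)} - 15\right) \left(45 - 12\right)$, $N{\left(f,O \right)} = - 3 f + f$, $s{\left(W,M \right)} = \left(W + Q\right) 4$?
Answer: $- \frac{8076}{53} \approx -152.38$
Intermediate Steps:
$s{\left(W,M \right)} = -4 + 4 W$ ($s{\left(W,M \right)} = \left(W - 1\right) 4 = \left(-1 + W\right) 4 = -4 + 4 W$)
$N{\left(f,O \right)} = - 2 f$
$d = 424$ ($d = -5 + \left(\left(-4 + 4 \cdot 8\right) - 15\right) \left(45 - 12\right) = -5 + \left(\left(-4 + 32\right) - 15\right) 33 = -5 + \left(28 - 15\right) 33 = -5 + 13 \cdot 33 = -5 + 429 = 424$)
$114 \frac{N{\left(10,7 \right)}}{d} - 147 = 114 \frac{\left(-2\right) 10}{424} - 147 = 114 \left(\left(-20\right) \frac{1}{424}\right) - 147 = 114 \left(- \frac{5}{106}\right) - 147 = - \frac{285}{53} - 147 = - \frac{8076}{53}$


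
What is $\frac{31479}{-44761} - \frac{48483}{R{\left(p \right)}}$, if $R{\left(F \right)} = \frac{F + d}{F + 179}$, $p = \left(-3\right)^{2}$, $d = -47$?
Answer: $\frac{203993272821}{850459} \approx 2.3986 \cdot 10^{5}$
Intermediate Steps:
$p = 9$
$R{\left(F \right)} = \frac{-47 + F}{179 + F}$ ($R{\left(F \right)} = \frac{F - 47}{F + 179} = \frac{-47 + F}{179 + F}$)
$\frac{31479}{-44761} - \frac{48483}{R{\left(p \right)}} = \frac{31479}{-44761} - \frac{48483}{\frac{1}{179 + 9} \left(-47 + 9\right)} = 31479 \left(- \frac{1}{44761}\right) - \frac{48483}{\frac{1}{188} \left(-38\right)} = - \frac{31479}{44761} - \frac{48483}{\frac{1}{188} \left(-38\right)} = - \frac{31479}{44761} - \frac{48483}{- \frac{19}{94}} = - \frac{31479}{44761} - - \frac{4557402}{19} = - \frac{31479}{44761} + \frac{4557402}{19} = \frac{203993272821}{850459}$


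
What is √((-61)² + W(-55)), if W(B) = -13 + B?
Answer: √3653 ≈ 60.440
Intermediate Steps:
√((-61)² + W(-55)) = √((-61)² + (-13 - 55)) = √(3721 - 68) = √3653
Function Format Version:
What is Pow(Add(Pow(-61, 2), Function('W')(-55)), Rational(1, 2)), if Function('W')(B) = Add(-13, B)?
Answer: Pow(3653, Rational(1, 2)) ≈ 60.440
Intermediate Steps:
Pow(Add(Pow(-61, 2), Function('W')(-55)), Rational(1, 2)) = Pow(Add(Pow(-61, 2), Add(-13, -55)), Rational(1, 2)) = Pow(Add(3721, -68), Rational(1, 2)) = Pow(3653, Rational(1, 2))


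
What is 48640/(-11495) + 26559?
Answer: 3213127/121 ≈ 26555.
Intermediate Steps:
48640/(-11495) + 26559 = 48640*(-1/11495) + 26559 = -512/121 + 26559 = 3213127/121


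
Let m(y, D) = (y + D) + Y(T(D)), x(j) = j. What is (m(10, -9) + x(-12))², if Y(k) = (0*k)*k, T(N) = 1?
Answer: 121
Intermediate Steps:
Y(k) = 0 (Y(k) = 0*k = 0)
m(y, D) = D + y (m(y, D) = (y + D) + 0 = (D + y) + 0 = D + y)
(m(10, -9) + x(-12))² = ((-9 + 10) - 12)² = (1 - 12)² = (-11)² = 121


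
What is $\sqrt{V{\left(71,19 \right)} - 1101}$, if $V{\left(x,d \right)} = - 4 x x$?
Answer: $i \sqrt{21265} \approx 145.83 i$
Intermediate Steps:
$V{\left(x,d \right)} = - 4 x^{2}$
$\sqrt{V{\left(71,19 \right)} - 1101} = \sqrt{- 4 \cdot 71^{2} - 1101} = \sqrt{\left(-4\right) 5041 - 1101} = \sqrt{-20164 - 1101} = \sqrt{-21265} = i \sqrt{21265}$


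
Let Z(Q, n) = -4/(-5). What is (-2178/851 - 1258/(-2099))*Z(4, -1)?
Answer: -14004256/8931245 ≈ -1.5680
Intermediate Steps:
Z(Q, n) = ⅘ (Z(Q, n) = -4*(-⅕) = ⅘)
(-2178/851 - 1258/(-2099))*Z(4, -1) = (-2178/851 - 1258/(-2099))*(⅘) = (-2178*1/851 - 1258*(-1/2099))*(⅘) = (-2178/851 + 1258/2099)*(⅘) = -3501064/1786249*⅘ = -14004256/8931245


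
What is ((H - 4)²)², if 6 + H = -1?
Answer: 14641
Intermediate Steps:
H = -7 (H = -6 - 1 = -7)
((H - 4)²)² = ((-7 - 4)²)² = ((-11)²)² = 121² = 14641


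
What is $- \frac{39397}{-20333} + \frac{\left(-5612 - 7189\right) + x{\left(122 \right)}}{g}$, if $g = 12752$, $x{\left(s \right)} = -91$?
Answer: $\frac{60064377}{64821604} \approx 0.92661$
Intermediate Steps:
$- \frac{39397}{-20333} + \frac{\left(-5612 - 7189\right) + x{\left(122 \right)}}{g} = - \frac{39397}{-20333} + \frac{\left(-5612 - 7189\right) - 91}{12752} = \left(-39397\right) \left(- \frac{1}{20333}\right) + \left(-12801 - 91\right) \frac{1}{12752} = \frac{39397}{20333} - \frac{3223}{3188} = \frac{60064377}{64821604}$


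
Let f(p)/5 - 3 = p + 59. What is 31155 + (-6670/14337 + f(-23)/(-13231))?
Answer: 5909789601800/189692847 ≈ 31155.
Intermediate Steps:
f(p) = 310 + 5*p (f(p) = 15 + 5*(p + 59) = 15 + 5*(59 + p) = 15 + (295 + 5*p) = 310 + 5*p)
31155 + (-6670/14337 + f(-23)/(-13231)) = 31155 + (-6670/14337 + (310 + 5*(-23))/(-13231)) = 31155 + (-6670*1/14337 + (310 - 115)*(-1/13231)) = 31155 + (-6670/14337 + 195*(-1/13231)) = 31155 + (-6670/14337 - 195/13231) = 31155 - 91046485/189692847 = 5909789601800/189692847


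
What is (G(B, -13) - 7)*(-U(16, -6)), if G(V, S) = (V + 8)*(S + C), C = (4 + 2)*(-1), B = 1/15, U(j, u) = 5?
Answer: 2404/3 ≈ 801.33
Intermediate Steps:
B = 1/15 ≈ 0.066667
C = -6 (C = 6*(-1) = -6)
G(V, S) = (-6 + S)*(8 + V) (G(V, S) = (V + 8)*(S - 6) = (8 + V)*(-6 + S) = (-6 + S)*(8 + V))
(G(B, -13) - 7)*(-U(16, -6)) = ((-48 - 6*1/15 + 8*(-13) - 13*1/15) - 7)*(-1*5) = ((-48 - ⅖ - 104 - 13/15) - 7)*(-5) = (-2299/15 - 7)*(-5) = -2404/15*(-5) = 2404/3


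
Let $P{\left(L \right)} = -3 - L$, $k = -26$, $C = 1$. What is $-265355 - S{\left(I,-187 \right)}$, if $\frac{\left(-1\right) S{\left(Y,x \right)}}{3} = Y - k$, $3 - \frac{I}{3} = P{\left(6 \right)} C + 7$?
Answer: $-265232$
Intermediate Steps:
$I = 15$ ($I = 9 - 3 \left(\left(-3 - 6\right) 1 + 7\right) = 9 - 3 \left(\left(-9\right) 1 + 7\right) = 9 - 3 \left(-9 + 7\right) = 9 - -6 = 9 + 6 = 15$)
$S{\left(Y,x \right)} = -78 - 3 Y$ ($S{\left(Y,x \right)} = - 3 \left(Y - -26\right) = - 3 \left(Y + 26\right) = - 3 \left(26 + Y\right) = -78 - 3 Y$)
$-265355 - S{\left(I,-187 \right)} = -265355 - \left(-78 - 45\right) = -265355 - -123 = -265355 + 123 = -265232$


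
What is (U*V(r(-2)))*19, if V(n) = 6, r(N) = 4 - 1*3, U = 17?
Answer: 1938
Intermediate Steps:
r(N) = 1 (r(N) = 4 - 3 = 1)
(U*V(r(-2)))*19 = (17*6)*19 = 102*19 = 1938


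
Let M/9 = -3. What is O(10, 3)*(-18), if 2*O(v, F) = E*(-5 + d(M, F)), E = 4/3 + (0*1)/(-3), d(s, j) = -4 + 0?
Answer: 108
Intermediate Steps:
M = -27 (M = 9*(-3) = -27)
d(s, j) = -4
E = 4/3 (E = 4*(⅓) + 0*(-⅓) = 4/3 + 0 = 4/3 ≈ 1.3333)
O(v, F) = -6 (O(v, F) = (4*(-5 - 4)/3)/2 = ((4/3)*(-9))/2 = (½)*(-12) = -6)
O(10, 3)*(-18) = -6*(-18) = 108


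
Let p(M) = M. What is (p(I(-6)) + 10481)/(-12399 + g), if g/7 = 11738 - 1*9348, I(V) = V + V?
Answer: 10469/4331 ≈ 2.4172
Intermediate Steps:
I(V) = 2*V
g = 16730 (g = 7*(11738 - 1*9348) = 7*(11738 - 9348) = 7*2390 = 16730)
(p(I(-6)) + 10481)/(-12399 + g) = (2*(-6) + 10481)/(-12399 + 16730) = (-12 + 10481)/4331 = 10469*(1/4331) = 10469/4331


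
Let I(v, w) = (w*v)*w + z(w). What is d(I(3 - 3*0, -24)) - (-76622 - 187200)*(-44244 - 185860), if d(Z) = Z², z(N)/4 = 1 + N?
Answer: -60703820992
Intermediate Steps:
z(N) = 4 + 4*N (z(N) = 4*(1 + N) = 4 + 4*N)
I(v, w) = 4 + 4*w + v*w² (I(v, w) = (w*v)*w + (4 + 4*w) = (v*w)*w + (4 + 4*w) = v*w² + (4 + 4*w) = 4 + 4*w + v*w²)
d(I(3 - 3*0, -24)) - (-76622 - 187200)*(-44244 - 185860) = (4 + 4*(-24) + (3 - 3*0)*(-24)²)² - (-76622 - 187200)*(-44244 - 185860) = (4 - 96 + (3 + 0)*576)² - (-263822)*(-230104) = (4 - 96 + 3*576)² - 1*60706497488 = (4 - 96 + 1728)² - 60706497488 = 1636² - 60706497488 = 2676496 - 60706497488 = -60703820992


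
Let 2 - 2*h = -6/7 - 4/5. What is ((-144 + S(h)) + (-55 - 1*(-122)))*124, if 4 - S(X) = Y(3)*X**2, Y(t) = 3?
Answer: -12612412/1225 ≈ -10296.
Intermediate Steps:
h = 64/35 (h = 1 - (-6/7 - 4/5)/2 = 1 - 1/2*(-58/35) = 1 + 29/35 = 64/35 ≈ 1.8286)
S(X) = 4 - 3*X**2
((-144 + S(h)) + (-55 - 1*(-122)))*124 = ((-144 + (4 - 3*(64/35)**2)) + (-55 - 1*(-122)))*124 = ((-144 + (4 - 3*4096/1225)) + (-55 + 122))*124 = ((-144 + (4 - 12288/1225)) + 67)*124 = ((-144 - 7388/1225) + 67)*124 = (-183788/1225 + 67)*124 = -101713/1225*124 = -12612412/1225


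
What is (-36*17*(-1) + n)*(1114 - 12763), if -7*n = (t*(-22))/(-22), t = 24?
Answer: -49624740/7 ≈ -7.0892e+6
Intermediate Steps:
n = -24/7 (n = -24*(-22)/(7*(-22)) = -(-528)*(-1)/(7*22) = -⅐*24 = -24/7 ≈ -3.4286)
(-36*17*(-1) + n)*(1114 - 12763) = (-36*17*(-1) - 24/7)*(1114 - 12763) = (-612*(-1) - 24/7)*(-11649) = (612 - 24/7)*(-11649) = (4260/7)*(-11649) = -49624740/7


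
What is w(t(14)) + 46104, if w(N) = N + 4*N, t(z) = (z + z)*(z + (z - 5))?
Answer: 49324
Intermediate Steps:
t(z) = 2*z*(-5 + 2*z) (t(z) = (2*z)*(z + (-5 + z)) = (2*z)*(-5 + 2*z) = 2*z*(-5 + 2*z))
w(N) = 5*N
w(t(14)) + 46104 = 5*(2*14*(-5 + 2*14)) + 46104 = 5*(2*14*(-5 + 28)) + 46104 = 5*(2*14*23) + 46104 = 5*644 + 46104 = 3220 + 46104 = 49324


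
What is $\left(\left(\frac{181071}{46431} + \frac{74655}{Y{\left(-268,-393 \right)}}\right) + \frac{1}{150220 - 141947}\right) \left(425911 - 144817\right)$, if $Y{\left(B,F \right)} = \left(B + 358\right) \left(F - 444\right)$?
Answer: $\frac{295049198673823}{360843441} \approx 8.1767 \cdot 10^{5}$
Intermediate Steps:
$Y{\left(B,F \right)} = \left(-444 + F\right) \left(358 + B\right)$ ($Y{\left(B,F \right)} = \left(358 + B\right) \left(-444 + F\right) = \left(-444 + F\right) \left(358 + B\right)$)
$\left(\left(\frac{181071}{46431} + \frac{74655}{Y{\left(-268,-393 \right)}}\right) + \frac{1}{150220 - 141947}\right) \left(425911 - 144817\right) = \left(\left(\frac{181071}{46431} + \frac{74655}{-158952 - -118992 + 358 \left(-393\right) - -105324}\right) + \frac{1}{150220 - 141947}\right) \left(425911 - 144817\right) = \left(\left(181071 \cdot \frac{1}{46431} + \frac{74655}{-158952 + 118992 - 140694 + 105324}\right) + \frac{1}{8273}\right) 281094 = \left(\left(\frac{1829}{469} + \frac{74655}{-75330}\right) + \frac{1}{8273}\right) 281094 = \left(\left(\frac{1829}{469} + 74655 \left(- \frac{1}{75330}\right)\right) + \frac{1}{8273}\right) 281094 = \left(\left(\frac{1829}{469} - \frac{553}{558}\right) + \frac{1}{8273}\right) 281094 = \left(\frac{761225}{261702} + \frac{1}{8273}\right) 281094 = \frac{6297876127}{2165060646} \cdot 281094 = \frac{295049198673823}{360843441}$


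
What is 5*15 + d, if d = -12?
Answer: 63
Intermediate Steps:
5*15 + d = 5*15 - 12 = 75 - 12 = 63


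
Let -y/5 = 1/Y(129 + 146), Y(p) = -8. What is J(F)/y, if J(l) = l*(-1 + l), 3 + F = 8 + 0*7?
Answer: 32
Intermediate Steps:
F = 5 (F = -3 + (8 + 0*7) = -3 + (8 + 0) = -3 + 8 = 5)
y = 5/8 (y = -5/(-8) = -5*(-1/8) = 5/8 ≈ 0.62500)
J(F)/y = (5*(-1 + 5))/(5/8) = (5*4)*(8/5) = 20*(8/5) = 32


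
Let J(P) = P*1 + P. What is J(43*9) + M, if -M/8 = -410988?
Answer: 3288678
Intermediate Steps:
J(P) = 2*P (J(P) = P + P = 2*P)
M = 3287904 (M = -8*(-410988) = 3287904)
J(43*9) + M = 2*(43*9) + 3287904 = 2*387 + 3287904 = 774 + 3287904 = 3288678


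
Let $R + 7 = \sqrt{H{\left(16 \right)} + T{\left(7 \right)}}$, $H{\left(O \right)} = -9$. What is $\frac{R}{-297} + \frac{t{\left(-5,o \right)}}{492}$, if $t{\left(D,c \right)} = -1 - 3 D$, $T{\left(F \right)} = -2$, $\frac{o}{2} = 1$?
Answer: $\frac{1267}{24354} - \frac{i \sqrt{11}}{297} \approx 0.052024 - 0.011167 i$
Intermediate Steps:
$o = 2$ ($o = 2 \cdot 1 = 2$)
$R = -7 + i \sqrt{11}$ ($R = -7 + \sqrt{-9 - 2} = -7 + \sqrt{-11} = -7 + i \sqrt{11} \approx -7.0 + 3.3166 i$)
$\frac{R}{-297} + \frac{t{\left(-5,o \right)}}{492} = \frac{-7 + i \sqrt{11}}{-297} + \frac{-1 - -15}{492} = \left(-7 + i \sqrt{11}\right) \left(- \frac{1}{297}\right) + \left(-1 + 15\right) \frac{1}{492} = \left(\frac{7}{297} - \frac{i \sqrt{11}}{297}\right) + 14 \cdot \frac{1}{492} = \left(\frac{7}{297} - \frac{i \sqrt{11}}{297}\right) + \frac{7}{246} = \frac{1267}{24354} - \frac{i \sqrt{11}}{297}$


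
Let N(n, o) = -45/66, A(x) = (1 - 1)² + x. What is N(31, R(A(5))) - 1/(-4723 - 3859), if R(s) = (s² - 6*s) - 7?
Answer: -32177/47201 ≈ -0.68170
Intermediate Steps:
A(x) = x (A(x) = 0² + x = 0 + x = x)
R(s) = -7 + s² - 6*s
N(n, o) = -15/22 (N(n, o) = -45*1/66 = -15/22)
N(31, R(A(5))) - 1/(-4723 - 3859) = -15/22 - 1/(-4723 - 3859) = -15/22 - 1/(-8582) = -15/22 - 1*(-1/8582) = -15/22 + 1/8582 = -32177/47201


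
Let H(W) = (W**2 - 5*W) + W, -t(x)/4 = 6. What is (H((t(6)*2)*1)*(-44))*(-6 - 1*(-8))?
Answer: -219648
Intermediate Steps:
t(x) = -24 (t(x) = -4*6 = -24)
H(W) = W**2 - 4*W
(H((t(6)*2)*1)*(-44))*(-6 - 1*(-8)) = (((-24*2*1)*(-4 - 24*2*1))*(-44))*(-6 - 1*(-8)) = (((-48*1)*(-4 - 48*1))*(-44))*(-6 + 8) = (-48*(-4 - 48)*(-44))*2 = (-48*(-52)*(-44))*2 = (2496*(-44))*2 = -109824*2 = -219648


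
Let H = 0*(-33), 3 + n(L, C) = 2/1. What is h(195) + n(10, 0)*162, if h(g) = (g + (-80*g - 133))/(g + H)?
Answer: -47128/195 ≈ -241.68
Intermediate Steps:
n(L, C) = -1 (n(L, C) = -3 + 2/1 = -3 + 2*1 = -3 + 2 = -1)
H = 0
h(g) = (-133 - 79*g)/g (h(g) = (g + (-80*g - 133))/(g + 0) = (g + (-133 - 80*g))/g = (-133 - 79*g)/g)
h(195) + n(10, 0)*162 = (-79 - 133/195) - 1*162 = (-79 - 133*1/195) - 162 = (-79 - 133/195) - 162 = -15538/195 - 162 = -47128/195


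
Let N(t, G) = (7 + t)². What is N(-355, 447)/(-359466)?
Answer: -20184/59911 ≈ -0.33690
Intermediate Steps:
N(-355, 447)/(-359466) = (7 - 355)²/(-359466) = (-348)²*(-1/359466) = 121104*(-1/359466) = -20184/59911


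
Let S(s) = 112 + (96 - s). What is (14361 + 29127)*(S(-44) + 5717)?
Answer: 259579872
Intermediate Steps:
S(s) = 208 - s
(14361 + 29127)*(S(-44) + 5717) = (14361 + 29127)*((208 - 1*(-44)) + 5717) = 43488*((208 + 44) + 5717) = 43488*(252 + 5717) = 43488*5969 = 259579872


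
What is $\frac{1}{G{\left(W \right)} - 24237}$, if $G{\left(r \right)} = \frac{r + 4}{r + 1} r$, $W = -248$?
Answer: $- \frac{247}{6047051} \approx -4.0846 \cdot 10^{-5}$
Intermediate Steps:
$G{\left(r \right)} = \frac{r \left(4 + r\right)}{1 + r}$ ($G{\left(r \right)} = \frac{4 + r}{1 + r} r = \frac{r \left(4 + r\right)}{1 + r}$)
$\frac{1}{G{\left(W \right)} - 24237} = \frac{1}{- \frac{248 \left(4 - 248\right)}{1 - 248} - 24237} = \frac{1}{\left(-248\right) \frac{1}{-247} \left(-244\right) - 24237} = \frac{1}{\left(-248\right) \left(- \frac{1}{247}\right) \left(-244\right) - 24237} = \frac{1}{- \frac{60512}{247} - 24237} = \frac{1}{- \frac{6047051}{247}} = - \frac{247}{6047051}$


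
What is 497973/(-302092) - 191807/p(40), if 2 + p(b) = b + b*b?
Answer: -599582041/5049252 ≈ -118.75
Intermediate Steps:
p(b) = -2 + b + b² (p(b) = -2 + (b + b*b) = -2 + (b + b²) = -2 + b + b²)
497973/(-302092) - 191807/p(40) = 497973/(-302092) - 191807/(-2 + 40 + 40²) = 497973*(-1/302092) - 191807/(-2 + 40 + 1600) = -71139/43156 - 191807/1638 = -71139/43156 - 191807*1/1638 = -71139/43156 - 27401/234 = -599582041/5049252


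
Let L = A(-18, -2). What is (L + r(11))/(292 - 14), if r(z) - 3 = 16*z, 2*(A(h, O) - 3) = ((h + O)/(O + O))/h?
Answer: 6547/10008 ≈ 0.65418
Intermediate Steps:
A(h, O) = 3 + (O + h)/(4*O*h) (A(h, O) = 3 + (((h + O)/(O + O))/h)/2 = 3 + (((O + h)/((2*O)))/h)/2 = 3 + (((O + h)*(1/(2*O)))/h)/2 = 3 + (((O + h)/(2*O))/h)/2 = 3 + ((O + h)/(2*O*h))/2 = 3 + (O + h)/(4*O*h))
L = 103/36 (L = 3 + (¼)/(-2) + (¼)/(-18) = 3 + (¼)*(-½) + (¼)*(-1/18) = 3 - ⅛ - 1/72 = 103/36 ≈ 2.8611)
r(z) = 3 + 16*z
(L + r(11))/(292 - 14) = (103/36 + (3 + 16*11))/(292 - 14) = (103/36 + (3 + 176))/278 = (103/36 + 179)*(1/278) = (6547/36)*(1/278) = 6547/10008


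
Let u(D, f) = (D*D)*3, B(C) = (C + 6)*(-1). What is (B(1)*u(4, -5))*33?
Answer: -11088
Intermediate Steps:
B(C) = -6 - C (B(C) = (6 + C)*(-1) = -6 - C)
u(D, f) = 3*D² (u(D, f) = D²*3 = 3*D²)
(B(1)*u(4, -5))*33 = ((-6 - 1*1)*(3*4²))*33 = ((-6 - 1)*(3*16))*33 = -7*48*33 = -336*33 = -11088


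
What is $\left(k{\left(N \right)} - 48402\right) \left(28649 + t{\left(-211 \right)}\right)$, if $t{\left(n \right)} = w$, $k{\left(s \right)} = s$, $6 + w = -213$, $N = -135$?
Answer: $-1379906910$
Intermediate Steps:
$w = -219$ ($w = -6 - 213 = -219$)
$t{\left(n \right)} = -219$
$\left(k{\left(N \right)} - 48402\right) \left(28649 + t{\left(-211 \right)}\right) = \left(-135 - 48402\right) \left(28649 - 219\right) = \left(-48537\right) 28430 = -1379906910$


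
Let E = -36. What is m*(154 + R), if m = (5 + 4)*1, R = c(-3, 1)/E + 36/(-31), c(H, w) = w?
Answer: 170537/124 ≈ 1375.3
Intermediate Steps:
R = -1327/1116 (R = 1/(-36) + 36/(-31) = 1*(-1/36) + 36*(-1/31) = -1/36 - 36/31 = -1327/1116 ≈ -1.1891)
m = 9 (m = 9*1 = 9)
m*(154 + R) = 9*(154 - 1327/1116) = 9*(170537/1116) = 170537/124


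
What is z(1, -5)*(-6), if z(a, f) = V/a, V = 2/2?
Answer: -6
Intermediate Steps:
V = 1 (V = 2*(½) = 1)
z(a, f) = 1/a
z(1, -5)*(-6) = -6/1 = 1*(-6) = -6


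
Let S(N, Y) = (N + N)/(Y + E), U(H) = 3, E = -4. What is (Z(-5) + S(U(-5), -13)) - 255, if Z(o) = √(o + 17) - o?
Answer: -4256/17 + 2*√3 ≈ -246.89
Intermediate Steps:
S(N, Y) = 2*N/(-4 + Y) (S(N, Y) = (N + N)/(Y - 4) = (2*N)/(-4 + Y) = 2*N/(-4 + Y))
Z(o) = √(17 + o) - o
(Z(-5) + S(U(-5), -13)) - 255 = ((√(17 - 5) - 1*(-5)) + 2*3/(-4 - 13)) - 255 = ((√12 + 5) + 2*3/(-17)) - 255 = ((2*√3 + 5) + 2*3*(-1/17)) - 255 = ((5 + 2*√3) - 6/17) - 255 = (79/17 + 2*√3) - 255 = -4256/17 + 2*√3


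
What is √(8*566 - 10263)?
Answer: I*√5735 ≈ 75.73*I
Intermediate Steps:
√(8*566 - 10263) = √(4528 - 10263) = √(-5735) = I*√5735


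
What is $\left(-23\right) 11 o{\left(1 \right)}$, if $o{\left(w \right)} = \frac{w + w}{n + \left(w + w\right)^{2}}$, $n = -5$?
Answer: $506$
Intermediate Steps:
$o{\left(w \right)} = \frac{2 w}{-5 + 4 w^{2}}$ ($o{\left(w \right)} = \frac{w + w}{-5 + \left(w + w\right)^{2}} = \frac{2 w}{-5 + \left(2 w\right)^{2}} = \frac{2 w}{-5 + 4 w^{2}}$)
$\left(-23\right) 11 o{\left(1 \right)} = \left(-23\right) 11 \cdot 2 \cdot 1 \frac{1}{-5 + 4 \cdot 1^{2}} = - 253 \cdot 2 \cdot 1 \frac{1}{-5 + 4 \cdot 1} = - 253 \cdot 2 \cdot 1 \frac{1}{-5 + 4} = - 253 \cdot 2 \cdot 1 \frac{1}{-1} = - 253 \cdot 2 \cdot 1 \left(-1\right) = \left(-253\right) \left(-2\right) = 506$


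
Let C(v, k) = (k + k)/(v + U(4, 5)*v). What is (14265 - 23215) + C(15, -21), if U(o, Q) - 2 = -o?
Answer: -44736/5 ≈ -8947.2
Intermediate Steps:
U(o, Q) = 2 - o
C(v, k) = -2*k/v (C(v, k) = (k + k)/(v + (2 - 1*4)*v) = (2*k)/(v + (2 - 4)*v) = (2*k)/(v - 2*v) = (2*k)/((-v)) = (2*k)*(-1/v) = -2*k/v)
(14265 - 23215) + C(15, -21) = (14265 - 23215) - 2*(-21)/15 = -8950 - 2*(-21)*1/15 = -8950 + 14/5 = -44736/5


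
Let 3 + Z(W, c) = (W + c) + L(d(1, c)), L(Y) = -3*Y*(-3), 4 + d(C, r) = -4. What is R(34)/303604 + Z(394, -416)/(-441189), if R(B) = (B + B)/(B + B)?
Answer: 4270111/19135249308 ≈ 0.00022315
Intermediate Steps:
d(C, r) = -8 (d(C, r) = -4 - 4 = -8)
L(Y) = 9*Y
Z(W, c) = -75 + W + c (Z(W, c) = -3 + ((W + c) + 9*(-8)) = -3 + ((W + c) - 72) = -3 + (-72 + W + c) = -75 + W + c)
R(B) = 1 (R(B) = (2*B)/((2*B)) = (2*B)*(1/(2*B)) = 1)
R(34)/303604 + Z(394, -416)/(-441189) = 1/303604 + (-75 + 394 - 416)/(-441189) = 1*(1/303604) - 97*(-1/441189) = 1/303604 + 97/441189 = 4270111/19135249308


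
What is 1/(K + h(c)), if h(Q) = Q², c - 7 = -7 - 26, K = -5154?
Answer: -1/4478 ≈ -0.00022331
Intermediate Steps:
c = -26 (c = 7 + (-7 - 26) = 7 - 33 = -26)
1/(K + h(c)) = 1/(-5154 + (-26)²) = 1/(-5154 + 676) = 1/(-4478) = -1/4478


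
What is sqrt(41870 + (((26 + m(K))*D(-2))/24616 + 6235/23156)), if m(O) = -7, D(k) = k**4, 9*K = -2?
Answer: sqrt(53140784910943865639)/35625506 ≈ 204.62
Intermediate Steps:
K = -2/9 (K = (1/9)*(-2) = -2/9 ≈ -0.22222)
sqrt(41870 + (((26 + m(K))*D(-2))/24616 + 6235/23156)) = sqrt(41870 + (((26 - 7)*(-2)**4)/24616 + 6235/23156)) = sqrt(41870 + ((19*16)*(1/24616) + 6235*(1/23156))) = sqrt(41870 + (304*(1/24616) + 6235/23156)) = sqrt(41870 + (38/3077 + 6235/23156)) = sqrt(41870 + 20065023/71251012) = sqrt(2983299937463/71251012) = sqrt(53140784910943865639)/35625506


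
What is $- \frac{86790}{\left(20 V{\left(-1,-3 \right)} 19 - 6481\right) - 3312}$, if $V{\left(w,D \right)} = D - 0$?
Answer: $\frac{86790}{10933} \approx 7.9384$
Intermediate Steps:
$V{\left(w,D \right)} = D$ ($V{\left(w,D \right)} = D + 0 = D$)
$- \frac{86790}{\left(20 V{\left(-1,-3 \right)} 19 - 6481\right) - 3312} = - \frac{86790}{\left(20 \left(-3\right) 19 - 6481\right) - 3312} = - \frac{86790}{\left(\left(-60\right) 19 - 6481\right) - 3312} = - \frac{86790}{\left(-1140 - 6481\right) - 3312} = - \frac{86790}{-7621 - 3312} = - \frac{86790}{-10933} = \left(-86790\right) \left(- \frac{1}{10933}\right) = \frac{86790}{10933}$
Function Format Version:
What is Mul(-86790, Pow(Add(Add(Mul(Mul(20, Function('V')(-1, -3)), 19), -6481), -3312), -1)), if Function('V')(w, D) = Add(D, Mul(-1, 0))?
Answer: Rational(86790, 10933) ≈ 7.9384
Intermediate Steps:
Function('V')(w, D) = D (Function('V')(w, D) = Add(D, 0) = D)
Mul(-86790, Pow(Add(Add(Mul(Mul(20, Function('V')(-1, -3)), 19), -6481), -3312), -1)) = Mul(-86790, Pow(Add(Add(Mul(Mul(20, -3), 19), -6481), -3312), -1)) = Mul(-86790, Pow(Add(Add(Mul(-60, 19), -6481), -3312), -1)) = Mul(-86790, Pow(Add(Add(-1140, -6481), -3312), -1)) = Mul(-86790, Pow(Add(-7621, -3312), -1)) = Mul(-86790, Pow(-10933, -1)) = Mul(-86790, Rational(-1, 10933)) = Rational(86790, 10933)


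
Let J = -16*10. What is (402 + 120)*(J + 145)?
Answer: -7830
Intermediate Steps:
J = -160
(402 + 120)*(J + 145) = (402 + 120)*(-160 + 145) = 522*(-15) = -7830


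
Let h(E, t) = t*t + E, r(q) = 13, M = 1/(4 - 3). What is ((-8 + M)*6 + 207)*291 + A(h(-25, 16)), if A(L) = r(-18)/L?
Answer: 11091478/231 ≈ 48015.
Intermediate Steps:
M = 1 (M = 1/1 = 1)
h(E, t) = E + t**2 (h(E, t) = t**2 + E = E + t**2)
A(L) = 13/L
((-8 + M)*6 + 207)*291 + A(h(-25, 16)) = ((-8 + 1)*6 + 207)*291 + 13/(-25 + 16**2) = (-7*6 + 207)*291 + 13/(-25 + 256) = (-42 + 207)*291 + 13/231 = 165*291 + 13*(1/231) = 48015 + 13/231 = 11091478/231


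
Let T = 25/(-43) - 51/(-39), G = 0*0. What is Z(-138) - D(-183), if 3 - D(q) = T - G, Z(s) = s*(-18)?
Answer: 1387285/559 ≈ 2481.7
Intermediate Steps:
Z(s) = -18*s
G = 0
T = 406/559 (T = 25*(-1/43) - 51*(-1/39) = -25/43 + 17/13 = 406/559 ≈ 0.72630)
D(q) = 1271/559 (D(q) = 3 - (406/559 - 1*0) = 3 - (406/559 + 0) = 3 - 1*406/559 = 3 - 406/559 = 1271/559)
Z(-138) - D(-183) = -18*(-138) - 1*1271/559 = 2484 - 1271/559 = 1387285/559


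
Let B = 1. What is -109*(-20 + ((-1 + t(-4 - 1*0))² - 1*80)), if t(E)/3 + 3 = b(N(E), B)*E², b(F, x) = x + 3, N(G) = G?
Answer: -3599616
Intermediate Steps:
b(F, x) = 3 + x
t(E) = -9 + 12*E² (t(E) = -9 + 3*((3 + 1)*E²) = -9 + 3*(4*E²) = -9 + 12*E²)
-109*(-20 + ((-1 + t(-4 - 1*0))² - 1*80)) = -109*(-20 + ((-1 + (-9 + 12*(-4 - 1*0)²))² - 1*80)) = -109*(-20 + ((-1 + (-9 + 12*(-4 + 0)²))² - 80)) = -109*(-20 + ((-1 + (-9 + 12*(-4)²))² - 80)) = -109*(-20 + ((-1 + (-9 + 12*16))² - 80)) = -109*(-20 + ((-1 + (-9 + 192))² - 80)) = -109*(-20 + ((-1 + 183)² - 80)) = -109*(-20 + (182² - 80)) = -109*(-20 + (33124 - 80)) = -109*(-20 + 33044) = -109*33024 = -3599616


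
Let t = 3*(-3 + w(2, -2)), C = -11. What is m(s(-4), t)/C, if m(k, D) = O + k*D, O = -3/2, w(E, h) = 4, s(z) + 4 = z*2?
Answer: 75/22 ≈ 3.4091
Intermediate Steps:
s(z) = -4 + 2*z (s(z) = -4 + z*2 = -4 + 2*z)
t = 3 (t = 3*(-3 + 4) = 3*1 = 3)
O = -3/2 (O = -3*1/2 = -3/2 ≈ -1.5000)
m(k, D) = -3/2 + D*k (m(k, D) = -3/2 + k*D = -3/2 + D*k)
m(s(-4), t)/C = (-3/2 + 3*(-4 + 2*(-4)))/(-11) = -(-3/2 + 3*(-4 - 8))/11 = -(-3/2 + 3*(-12))/11 = -(-3/2 - 36)/11 = -1/11*(-75/2) = 75/22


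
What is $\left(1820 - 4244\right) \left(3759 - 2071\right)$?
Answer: $-4091712$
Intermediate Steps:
$\left(1820 - 4244\right) \left(3759 - 2071\right) = \left(-2424\right) 1688 = -4091712$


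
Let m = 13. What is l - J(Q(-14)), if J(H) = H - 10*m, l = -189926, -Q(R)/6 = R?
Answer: -189880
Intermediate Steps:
Q(R) = -6*R
J(H) = -130 + H (J(H) = H - 10*13 = H - 130 = -130 + H)
l - J(Q(-14)) = -189926 - (-130 - 6*(-14)) = -189926 - (-130 + 84) = -189926 - 1*(-46) = -189926 + 46 = -189880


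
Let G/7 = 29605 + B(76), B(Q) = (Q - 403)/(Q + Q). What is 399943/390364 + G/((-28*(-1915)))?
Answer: 555539092543/113627153120 ≈ 4.8891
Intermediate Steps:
B(Q) = (-403 + Q)/(2*Q) (B(Q) = (-403 + Q)/((2*Q)) = (-403 + Q)*(1/(2*Q)) = (-403 + Q)/(2*Q))
G = 31497431/152 (G = 7*(29605 + (½)*(-403 + 76)/76) = 7*(29605 + (½)*(1/76)*(-327)) = 7*(29605 - 327/152) = 7*(4499633/152) = 31497431/152 ≈ 2.0722e+5)
399943/390364 + G/((-28*(-1915))) = 399943/390364 + 31497431/(152*((-28*(-1915)))) = 399943*(1/390364) + (31497431/152)/53620 = 399943/390364 + (31497431/152)*(1/53620) = 399943/390364 + 4499633/1164320 = 555539092543/113627153120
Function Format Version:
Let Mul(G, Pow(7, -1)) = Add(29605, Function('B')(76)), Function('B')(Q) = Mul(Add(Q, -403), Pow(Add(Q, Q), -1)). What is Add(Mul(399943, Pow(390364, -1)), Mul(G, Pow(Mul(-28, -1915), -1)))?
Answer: Rational(555539092543, 113627153120) ≈ 4.8891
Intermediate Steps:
Function('B')(Q) = Mul(Rational(1, 2), Pow(Q, -1), Add(-403, Q)) (Function('B')(Q) = Mul(Add(-403, Q), Pow(Mul(2, Q), -1)) = Mul(Add(-403, Q), Mul(Rational(1, 2), Pow(Q, -1))) = Mul(Rational(1, 2), Pow(Q, -1), Add(-403, Q)))
G = Rational(31497431, 152) (G = Mul(7, Add(29605, Mul(Rational(1, 2), Pow(76, -1), Add(-403, 76)))) = Mul(7, Add(29605, Mul(Rational(1, 2), Rational(1, 76), -327))) = Mul(7, Add(29605, Rational(-327, 152))) = Mul(7, Rational(4499633, 152)) = Rational(31497431, 152) ≈ 2.0722e+5)
Add(Mul(399943, Pow(390364, -1)), Mul(G, Pow(Mul(-28, -1915), -1))) = Add(Mul(399943, Pow(390364, -1)), Mul(Rational(31497431, 152), Pow(Mul(-28, -1915), -1))) = Add(Mul(399943, Rational(1, 390364)), Mul(Rational(31497431, 152), Pow(53620, -1))) = Add(Rational(399943, 390364), Mul(Rational(31497431, 152), Rational(1, 53620))) = Add(Rational(399943, 390364), Rational(4499633, 1164320)) = Rational(555539092543, 113627153120)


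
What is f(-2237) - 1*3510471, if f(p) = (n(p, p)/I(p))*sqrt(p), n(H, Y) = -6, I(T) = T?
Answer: -3510471 + 6*I*sqrt(2237)/2237 ≈ -3.5105e+6 + 0.12686*I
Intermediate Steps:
f(p) = -6/sqrt(p) (f(p) = (-6/p)*sqrt(p) = -6/sqrt(p))
f(-2237) - 1*3510471 = -(-6)*I*sqrt(2237)/2237 - 1*3510471 = -(-6)*I*sqrt(2237)/2237 - 3510471 = 6*I*sqrt(2237)/2237 - 3510471 = -3510471 + 6*I*sqrt(2237)/2237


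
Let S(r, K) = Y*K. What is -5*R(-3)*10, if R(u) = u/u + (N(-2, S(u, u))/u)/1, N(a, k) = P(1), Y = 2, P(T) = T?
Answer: -100/3 ≈ -33.333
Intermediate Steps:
S(r, K) = 2*K
N(a, k) = 1
R(u) = 1 + 1/u (R(u) = u/u + (1/u)/1 = 1 + 1/u)
-5*R(-3)*10 = -5*(1 - 3)/(-3)*10 = -(-5)*(-2)/3*10 = -5*2/3*10 = -10/3*10 = -100/3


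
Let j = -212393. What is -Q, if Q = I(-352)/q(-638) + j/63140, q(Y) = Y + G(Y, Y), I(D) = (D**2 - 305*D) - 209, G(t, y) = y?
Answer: 168861661/915530 ≈ 184.44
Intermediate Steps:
I(D) = -209 + D**2 - 305*D
q(Y) = 2*Y (q(Y) = Y + Y = 2*Y)
Q = -168861661/915530 (Q = (-209 + (-352)**2 - 305*(-352))/((2*(-638))) - 212393/63140 = (-209 + 123904 + 107360)/(-1276) - 212393*1/63140 = 231055*(-1/1276) - 212393/63140 = -21005/116 - 212393/63140 = -168861661/915530 ≈ -184.44)
-Q = -1*(-168861661/915530) = 168861661/915530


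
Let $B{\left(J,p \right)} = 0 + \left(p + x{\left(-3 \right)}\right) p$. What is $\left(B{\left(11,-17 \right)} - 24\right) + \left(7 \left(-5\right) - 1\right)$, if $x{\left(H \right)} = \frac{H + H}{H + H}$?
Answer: $212$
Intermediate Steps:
$x{\left(H \right)} = 1$ ($x{\left(H \right)} = \frac{2 H}{2 H} = 2 H \frac{1}{2 H} = 1$)
$B{\left(J,p \right)} = p \left(1 + p\right)$ ($B{\left(J,p \right)} = 0 + \left(p + 1\right) p = 0 + \left(1 + p\right) p = 0 + p \left(1 + p\right) = p \left(1 + p\right)$)
$\left(B{\left(11,-17 \right)} - 24\right) + \left(7 \left(-5\right) - 1\right) = \left(- 17 \left(1 - 17\right) - 24\right) + \left(7 \left(-5\right) - 1\right) = \left(\left(-17\right) \left(-16\right) - 24\right) - 36 = \left(272 - 24\right) - 36 = 248 - 36 = 212$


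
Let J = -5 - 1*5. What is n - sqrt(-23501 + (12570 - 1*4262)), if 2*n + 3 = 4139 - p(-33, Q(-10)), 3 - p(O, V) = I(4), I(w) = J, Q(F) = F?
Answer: 4123/2 - I*sqrt(15193) ≈ 2061.5 - 123.26*I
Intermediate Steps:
J = -10 (J = -5 - 5 = -10)
I(w) = -10
p(O, V) = 13 (p(O, V) = 3 - 1*(-10) = 3 + 10 = 13)
n = 4123/2 (n = -3/2 + (4139 - 1*13)/2 = -3/2 + (4139 - 13)/2 = -3/2 + (1/2)*4126 = -3/2 + 2063 = 4123/2 ≈ 2061.5)
n - sqrt(-23501 + (12570 - 1*4262)) = 4123/2 - sqrt(-23501 + (12570 - 1*4262)) = 4123/2 - sqrt(-23501 + (12570 - 4262)) = 4123/2 - sqrt(-23501 + 8308) = 4123/2 - sqrt(-15193) = 4123/2 - I*sqrt(15193)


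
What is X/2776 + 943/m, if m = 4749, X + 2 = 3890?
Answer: 2635235/1647903 ≈ 1.5991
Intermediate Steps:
X = 3888 (X = -2 + 3890 = 3888)
X/2776 + 943/m = 3888/2776 + 943/4749 = 3888*(1/2776) + 943*(1/4749) = 486/347 + 943/4749 = 2635235/1647903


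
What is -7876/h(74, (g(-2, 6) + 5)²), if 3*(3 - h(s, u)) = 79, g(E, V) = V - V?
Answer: 11814/35 ≈ 337.54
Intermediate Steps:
g(E, V) = 0
h(s, u) = -70/3 (h(s, u) = 3 - ⅓*79 = 3 - 79/3 = -70/3)
-7876/h(74, (g(-2, 6) + 5)²) = -7876/(-70/3) = -7876*(-3/70) = 11814/35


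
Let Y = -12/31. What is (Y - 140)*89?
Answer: -387328/31 ≈ -12494.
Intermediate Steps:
Y = -12/31 (Y = -12*1/31 = -12/31 ≈ -0.38710)
(Y - 140)*89 = (-12/31 - 140)*89 = -4352/31*89 = -387328/31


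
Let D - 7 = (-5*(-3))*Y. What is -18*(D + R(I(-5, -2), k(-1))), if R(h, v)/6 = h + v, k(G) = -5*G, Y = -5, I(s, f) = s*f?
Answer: -396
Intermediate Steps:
I(s, f) = f*s
D = -68 (D = 7 - 5*(-3)*(-5) = 7 + 15*(-5) = 7 - 75 = -68)
R(h, v) = 6*h + 6*v (R(h, v) = 6*(h + v) = 6*h + 6*v)
-18*(D + R(I(-5, -2), k(-1))) = -18*(-68 + (6*(-2*(-5)) + 6*(-5*(-1)))) = -18*(-68 + (6*10 + 6*5)) = -18*(-68 + (60 + 30)) = -18*(-68 + 90) = -18*22 = -396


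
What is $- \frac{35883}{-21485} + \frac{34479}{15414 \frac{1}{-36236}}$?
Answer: $- \frac{4473733104963}{55194965} \approx -81053.0$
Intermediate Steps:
$- \frac{35883}{-21485} + \frac{34479}{15414 \frac{1}{-36236}} = \left(-35883\right) \left(- \frac{1}{21485}\right) + \frac{34479}{15414 \left(- \frac{1}{36236}\right)} = \frac{35883}{21485} + \frac{34479}{- \frac{7707}{18118}} = \frac{35883}{21485} + 34479 \left(- \frac{18118}{7707}\right) = \frac{35883}{21485} - \frac{208230174}{2569} = - \frac{4473733104963}{55194965}$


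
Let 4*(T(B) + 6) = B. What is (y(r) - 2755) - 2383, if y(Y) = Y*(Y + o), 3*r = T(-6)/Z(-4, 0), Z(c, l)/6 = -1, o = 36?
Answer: -737687/144 ≈ -5122.8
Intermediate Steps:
Z(c, l) = -6 (Z(c, l) = 6*(-1) = -6)
T(B) = -6 + B/4
r = 5/12 (r = ((-6 + (¼)*(-6))/(-6))/3 = ((-6 - 3/2)*(-⅙))/3 = (-15/2*(-⅙))/3 = (⅓)*(5/4) = 5/12 ≈ 0.41667)
y(Y) = Y*(36 + Y) (y(Y) = Y*(Y + 36) = Y*(36 + Y))
(y(r) - 2755) - 2383 = (5*(36 + 5/12)/12 - 2755) - 2383 = ((5/12)*(437/12) - 2755) - 2383 = (2185/144 - 2755) - 2383 = -394535/144 - 2383 = -737687/144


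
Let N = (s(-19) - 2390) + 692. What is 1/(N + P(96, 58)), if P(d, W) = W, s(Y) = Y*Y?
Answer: -1/1279 ≈ -0.00078186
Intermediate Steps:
s(Y) = Y**2
N = -1337 (N = ((-19)**2 - 2390) + 692 = (361 - 2390) + 692 = -2029 + 692 = -1337)
1/(N + P(96, 58)) = 1/(-1337 + 58) = 1/(-1279) = -1/1279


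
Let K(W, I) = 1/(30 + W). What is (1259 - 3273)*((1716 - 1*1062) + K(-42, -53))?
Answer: -7901929/6 ≈ -1.3170e+6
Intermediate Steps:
(1259 - 3273)*((1716 - 1*1062) + K(-42, -53)) = (1259 - 3273)*((1716 - 1*1062) + 1/(30 - 42)) = -2014*((1716 - 1062) + 1/(-12)) = -2014*(654 - 1/12) = -2014*7847/12 = -7901929/6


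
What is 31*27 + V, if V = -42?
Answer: 795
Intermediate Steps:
31*27 + V = 31*27 - 42 = 837 - 42 = 795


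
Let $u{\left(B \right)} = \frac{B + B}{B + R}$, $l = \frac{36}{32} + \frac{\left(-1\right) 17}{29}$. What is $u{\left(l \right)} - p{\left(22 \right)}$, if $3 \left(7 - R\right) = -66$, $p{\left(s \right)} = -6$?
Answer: $\frac{41368}{6853} \approx 6.0365$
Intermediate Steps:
$R = 29$ ($R = 7 - -22 = 7 + 22 = 29$)
$l = \frac{125}{232}$ ($l = 36 \cdot \frac{1}{32} - \frac{17}{29} = \frac{9}{8} - \frac{17}{29} = \frac{125}{232} \approx 0.53879$)
$u{\left(B \right)} = \frac{2 B}{29 + B}$ ($u{\left(B \right)} = \frac{B + B}{B + 29} = \frac{2 B}{29 + B}$)
$u{\left(l \right)} - p{\left(22 \right)} = 2 \cdot \frac{125}{232} \frac{1}{29 + \frac{125}{232}} - -6 = 2 \cdot \frac{125}{232} \frac{1}{\frac{6853}{232}} + 6 = 2 \cdot \frac{125}{232} \cdot \frac{232}{6853} + 6 = \frac{250}{6853} + 6 = \frac{41368}{6853}$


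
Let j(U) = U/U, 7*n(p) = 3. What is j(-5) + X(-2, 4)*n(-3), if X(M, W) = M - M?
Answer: 1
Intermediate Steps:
n(p) = 3/7 (n(p) = (⅐)*3 = 3/7)
j(U) = 1
X(M, W) = 0
j(-5) + X(-2, 4)*n(-3) = 1 + 0*(3/7) = 1 + 0 = 1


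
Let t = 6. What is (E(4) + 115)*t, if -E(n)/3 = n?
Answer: 618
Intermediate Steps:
E(n) = -3*n
(E(4) + 115)*t = (-3*4 + 115)*6 = (-12 + 115)*6 = 103*6 = 618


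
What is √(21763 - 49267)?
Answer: 12*I*√191 ≈ 165.84*I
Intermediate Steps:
√(21763 - 49267) = √(-27504) = 12*I*√191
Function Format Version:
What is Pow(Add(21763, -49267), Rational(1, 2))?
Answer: Mul(12, I, Pow(191, Rational(1, 2))) ≈ Mul(165.84, I)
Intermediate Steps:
Pow(Add(21763, -49267), Rational(1, 2)) = Pow(-27504, Rational(1, 2)) = Mul(12, I, Pow(191, Rational(1, 2)))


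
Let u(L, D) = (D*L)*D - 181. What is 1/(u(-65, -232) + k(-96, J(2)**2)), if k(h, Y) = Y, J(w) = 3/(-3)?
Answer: -1/3498740 ≈ -2.8582e-7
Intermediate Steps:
J(w) = -1 (J(w) = 3*(-1/3) = -1)
u(L, D) = -181 + L*D**2 (u(L, D) = L*D**2 - 181 = -181 + L*D**2)
1/(u(-65, -232) + k(-96, J(2)**2)) = 1/((-181 - 65*(-232)**2) + (-1)**2) = 1/((-181 - 65*53824) + 1) = 1/((-181 - 3498560) + 1) = 1/(-3498741 + 1) = 1/(-3498740) = -1/3498740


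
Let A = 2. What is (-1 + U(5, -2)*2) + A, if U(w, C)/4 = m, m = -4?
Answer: -31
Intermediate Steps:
U(w, C) = -16 (U(w, C) = 4*(-4) = -16)
(-1 + U(5, -2)*2) + A = (-1 - 16*2) + 2 = (-1 - 32) + 2 = -33 + 2 = -31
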